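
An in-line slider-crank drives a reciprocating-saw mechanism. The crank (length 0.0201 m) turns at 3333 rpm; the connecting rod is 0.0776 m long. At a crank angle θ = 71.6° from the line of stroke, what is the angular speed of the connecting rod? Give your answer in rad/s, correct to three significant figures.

29.4

ω = 349 rad/s (converted from 3333 rpm).
The rod makes angle φ with the slider axis where L sinφ = r sinθ; differentiating, L cosφ·φ̇ = r ω cosθ.
L cosφ = √(L² − r² sin²θ) = 0.07522 m.
|ω_rod| = r ω |cosθ| / √(L² − r² sin²θ) = 0.0201·349·0.31565/0.07522 = 29.44 rad/s.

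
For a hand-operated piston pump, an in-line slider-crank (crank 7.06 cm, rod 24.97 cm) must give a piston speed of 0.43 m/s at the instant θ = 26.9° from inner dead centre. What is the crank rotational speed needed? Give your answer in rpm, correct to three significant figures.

102

For an in-line slider-crank, |v_piston| = rω|sinθ|·[1 + r cosθ/√(L² − r² sin²θ)].
With r = 0.0706 m, L = 0.2497 m, θ = 26.9°: the bracketed kinematic factor |dx/dθ| = 0.040063 m.
ω = v/|dx/dθ| = 0.43/0.040063 = 10.733 rad/s.
N = 60ω/(2π) = 102.49 rpm.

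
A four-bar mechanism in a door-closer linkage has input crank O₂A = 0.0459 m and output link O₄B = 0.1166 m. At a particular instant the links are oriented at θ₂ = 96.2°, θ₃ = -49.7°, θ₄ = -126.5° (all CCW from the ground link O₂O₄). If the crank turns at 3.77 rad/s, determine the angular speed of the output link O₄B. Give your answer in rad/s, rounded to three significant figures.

0.855

ω₂ = 3.77 rad/s
Differentiating the loop-closure r₂e^{iθ₂}+r₃e^{iθ₃}=r₁+r₄e^{iθ₄} gives r₂ω₂e^{iθ₂}+r₃ω₃e^{iθ₃}=r₄ω₄e^{iθ₄}.
Eliminating the other unknown: ω₄ = r₂ω₂ sin(θ₂−θ₃) / [r₄ sin(θ₄−θ₃)].
Numerator sine = +0.56064; denominator sine = -0.97358.
Result = 0.0459·3.77·(+0.56064) / (0.1166·(-0.97358)) = -0.85461 rad/s; magnitude 0.85461 rad/s.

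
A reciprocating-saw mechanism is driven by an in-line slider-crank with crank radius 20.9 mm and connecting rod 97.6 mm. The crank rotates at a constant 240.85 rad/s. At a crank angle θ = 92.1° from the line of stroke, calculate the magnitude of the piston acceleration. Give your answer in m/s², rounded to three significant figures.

ω = 240.8 rad/s
x(θ) = r cosθ + √(L² − r² sin²θ); with ω constant, a = ω²·d²x/dθ².
d²x/dθ² = −r cosθ − r²(cos2θ)/√u − r⁴ sin²2θ/(4u^{3/2}),  u = L² − r² sin²θ = 0.00908954 m².
Substituting r = 0.0209 m, L = 0.0976 m, θ = 92.1°: d²x/dθ² = +0.0053349 m.
a = ω²·d²x/dθ² = (240.8)²·(+0.0053349) = +309.47 m/s²;  |a| = 309.47 m/s².

309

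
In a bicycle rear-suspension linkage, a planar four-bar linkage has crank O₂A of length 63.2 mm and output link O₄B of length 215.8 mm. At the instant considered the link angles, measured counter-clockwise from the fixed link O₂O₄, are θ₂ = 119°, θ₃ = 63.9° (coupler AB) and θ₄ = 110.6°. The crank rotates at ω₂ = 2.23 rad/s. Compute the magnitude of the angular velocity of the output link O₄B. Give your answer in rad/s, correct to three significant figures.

ω₂ = 2.23 rad/s
Differentiating the loop-closure r₂e^{iθ₂}+r₃e^{iθ₃}=r₁+r₄e^{iθ₄} gives r₂ω₂e^{iθ₂}+r₃ω₃e^{iθ₃}=r₄ω₄e^{iθ₄}.
Eliminating the other unknown: ω₄ = r₂ω₂ sin(θ₂−θ₃) / [r₄ sin(θ₄−θ₃)].
Numerator sine = +0.82015; denominator sine = +0.72777.
Result = 0.0632·2.23·(+0.82015) / (0.2158·(+0.72777)) = +0.73599 rad/s; magnitude 0.73599 rad/s.

0.736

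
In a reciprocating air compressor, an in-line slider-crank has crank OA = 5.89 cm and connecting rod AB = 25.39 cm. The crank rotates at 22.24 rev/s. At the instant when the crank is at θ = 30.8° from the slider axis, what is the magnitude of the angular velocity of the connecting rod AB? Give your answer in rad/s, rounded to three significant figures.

ω = 139.7 rad/s (converted from 22.24 rev/s).
The rod makes angle φ with the slider axis where L sinφ = r sinθ; differentiating, L cosφ·φ̇ = r ω cosθ.
L cosφ = √(L² − r² sin²θ) = 0.2521 m.
|ω_rod| = r ω |cosθ| / √(L² − r² sin²θ) = 0.0589·139.7·0.85896/0.2521 = 28.043 rad/s.

28.0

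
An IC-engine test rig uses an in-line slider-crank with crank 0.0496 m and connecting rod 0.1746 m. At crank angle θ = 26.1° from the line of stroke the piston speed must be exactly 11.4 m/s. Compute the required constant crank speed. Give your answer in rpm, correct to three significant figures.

3970

For an in-line slider-crank, |v_piston| = rω|sinθ|·[1 + r cosθ/√(L² − r² sin²θ)].
With r = 0.0496 m, L = 0.1746 m, θ = 26.1°: the bracketed kinematic factor |dx/dθ| = 0.027432 m.
ω = v/|dx/dθ| = 11.4/0.027432 = 415.58 rad/s.
N = 60ω/(2π) = 3968.5 rpm.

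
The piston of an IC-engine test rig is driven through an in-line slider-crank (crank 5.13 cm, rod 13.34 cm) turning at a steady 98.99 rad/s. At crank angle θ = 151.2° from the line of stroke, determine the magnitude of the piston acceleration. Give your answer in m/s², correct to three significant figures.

ω = 98.99 rad/s
x(θ) = r cosθ + √(L² − r² sin²θ); with ω constant, a = ω²·d²x/dθ².
d²x/dθ² = −r cosθ − r²(cos2θ)/√u − r⁴ sin²2θ/(4u^{3/2}),  u = L² − r² sin²θ = 0.0171848 m².
Substituting r = 0.0513 m, L = 0.1334 m, θ = 151.2°: d²x/dθ² = +0.03365 m.
a = ω²·d²x/dθ² = (98.99)²·(+0.03365) = +329.73 m/s²;  |a| = 329.73 m/s².

330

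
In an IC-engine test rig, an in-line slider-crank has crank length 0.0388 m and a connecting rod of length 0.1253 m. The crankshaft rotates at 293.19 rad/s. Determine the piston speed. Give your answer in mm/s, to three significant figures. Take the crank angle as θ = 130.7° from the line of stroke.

6830

ω = 293.2 rad/s
For an in-line slider-crank, x = r cosθ + √(L² − r² sin²θ), so v = −rω sinθ·[1 + r cosθ/√(L² − r² sin²θ)].
With r = 0.0388 m, L = 0.1253 m, θ = 130.7°: √(L² − r² sin²θ) = 0.1218 m.
v = −0.0388·293.2·0.75813·[1 + 0.0388·-0.65210/0.1218] = -6.8328 m/s.
|v| = 6.8328 m/s = 6832.8 mm/s.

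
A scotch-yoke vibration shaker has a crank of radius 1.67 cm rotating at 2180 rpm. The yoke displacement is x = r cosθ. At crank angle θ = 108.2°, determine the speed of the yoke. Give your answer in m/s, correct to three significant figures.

3.62

ω = 228.3 rad/s (from 2180 rpm).
x = r cosθ ⇒ ẋ = −rω sinθ.
|v| = rω|sinθ| = 0.0167·228.3·|sin 108.2°| = 3.6217 m/s.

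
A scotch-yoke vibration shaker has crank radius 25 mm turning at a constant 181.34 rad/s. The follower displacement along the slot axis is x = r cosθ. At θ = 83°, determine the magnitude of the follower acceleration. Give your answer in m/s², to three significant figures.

ω = 181.3 rad/s
x = r cosθ ⇒ ẍ = −rω² cosθ (ω constant).
|a| = rω²|cosθ| = 0.025·(181.3)²·|cos 83°| = 100.19 m/s².

100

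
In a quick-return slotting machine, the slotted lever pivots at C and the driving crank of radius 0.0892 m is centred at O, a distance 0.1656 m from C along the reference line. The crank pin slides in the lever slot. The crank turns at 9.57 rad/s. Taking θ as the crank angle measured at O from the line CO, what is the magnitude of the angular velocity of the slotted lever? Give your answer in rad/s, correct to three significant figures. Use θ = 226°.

ω = 9.57 rad/s
Crank pin A relative to C: A = (d + r cosθ, r sinθ); lever angle φ = atan2(r sinθ, d + r cosθ).
Differentiating tanφ: φ̇ = rω(d cosθ + r)/(d² + r² + 2dr cosθ).
d² + r² + 2dr cosθ = |CA|² = 0.0148577 m²;  d cosθ + r = -0.025835 m.
|ω_lever| = |0.0892·9.57·-0.025835| / 0.0148577 = 1.4844 rad/s.

1.48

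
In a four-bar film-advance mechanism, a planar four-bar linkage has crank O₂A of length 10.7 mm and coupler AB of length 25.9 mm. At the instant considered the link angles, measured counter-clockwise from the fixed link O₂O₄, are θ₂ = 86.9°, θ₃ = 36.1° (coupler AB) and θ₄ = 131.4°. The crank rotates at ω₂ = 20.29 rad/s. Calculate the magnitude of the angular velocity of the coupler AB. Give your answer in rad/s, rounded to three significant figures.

5.90

ω₂ = 20.29 rad/s
Differentiating the loop-closure r₂e^{iθ₂}+r₃e^{iθ₃}=r₁+r₄e^{iθ₄} gives r₂ω₂e^{iθ₂}+r₃ω₃e^{iθ₃}=r₄ω₄e^{iθ₄}.
Eliminating the other unknown: ω₃ = r₂ω₂ sin(θ₄−θ₂) / [r₃ sin(θ₃−θ₄)].
Numerator sine = +0.70091; denominator sine = -0.99572.
Result = 0.0107·20.29·(+0.70091) / (0.0259·(-0.99572)) = -5.9005 rad/s; magnitude 5.9005 rad/s.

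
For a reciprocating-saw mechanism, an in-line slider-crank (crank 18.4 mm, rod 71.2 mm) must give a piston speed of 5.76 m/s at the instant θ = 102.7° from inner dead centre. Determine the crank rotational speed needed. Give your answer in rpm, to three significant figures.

3260

For an in-line slider-crank, |v_piston| = rω|sinθ|·[1 + r cosθ/√(L² − r² sin²θ)].
With r = 0.0184 m, L = 0.0712 m, θ = 102.7°: the bracketed kinematic factor |dx/dθ| = 0.016896 m.
ω = v/|dx/dθ| = 5.76/0.016896 = 340.91 rad/s.
N = 60ω/(2π) = 3255.4 rpm.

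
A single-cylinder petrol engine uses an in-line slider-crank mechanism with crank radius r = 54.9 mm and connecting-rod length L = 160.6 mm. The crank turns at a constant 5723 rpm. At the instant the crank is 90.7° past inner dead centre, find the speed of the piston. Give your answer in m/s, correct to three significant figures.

ω = 2π·5723/60 = 599.3 rad/s
For an in-line slider-crank, x = r cosθ + √(L² − r² sin²θ), so v = −rω sinθ·[1 + r cosθ/√(L² − r² sin²θ)].
With r = 0.0549 m, L = 0.1606 m, θ = 90.7°: √(L² − r² sin²θ) = 0.15093 m.
v = −0.0549·599.3·0.99993·[1 + 0.0549·-0.01222/0.15093] = -32.754 m/s.
|v| = 32.754 m/s.

32.8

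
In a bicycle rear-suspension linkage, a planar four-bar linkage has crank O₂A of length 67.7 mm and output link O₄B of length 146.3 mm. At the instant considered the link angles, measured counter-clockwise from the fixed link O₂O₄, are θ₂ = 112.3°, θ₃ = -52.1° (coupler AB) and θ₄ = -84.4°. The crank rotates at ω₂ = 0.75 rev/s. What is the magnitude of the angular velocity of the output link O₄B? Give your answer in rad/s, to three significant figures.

ω₂ = 4.712 rad/s (from 0.75 rev/s).
Differentiating the loop-closure r₂e^{iθ₂}+r₃e^{iθ₃}=r₁+r₄e^{iθ₄} gives r₂ω₂e^{iθ₂}+r₃ω₃e^{iθ₃}=r₄ω₄e^{iθ₄}.
Eliminating the other unknown: ω₄ = r₂ω₂ sin(θ₂−θ₃) / [r₄ sin(θ₄−θ₃)].
Numerator sine = +0.26892; denominator sine = -0.53435.
Result = 0.0677·4.712·(+0.26892) / (0.1463·(-0.53435)) = -1.0974 rad/s; magnitude 1.0974 rad/s.

1.10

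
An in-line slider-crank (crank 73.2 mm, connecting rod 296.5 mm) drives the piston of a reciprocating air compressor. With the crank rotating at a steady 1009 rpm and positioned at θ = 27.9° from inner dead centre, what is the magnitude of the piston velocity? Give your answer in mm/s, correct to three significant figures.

4410

ω = 2π·1009/60 = 105.7 rad/s
For an in-line slider-crank, x = r cosθ + √(L² − r² sin²θ), so v = −rω sinθ·[1 + r cosθ/√(L² − r² sin²θ)].
With r = 0.0732 m, L = 0.2965 m, θ = 27.9°: √(L² − r² sin²θ) = 0.29451 m.
v = −0.0732·105.7·0.46793·[1 + 0.0732·0.88377/0.29451] = -4.4142 m/s.
|v| = 4.4142 m/s = 4414.2 mm/s.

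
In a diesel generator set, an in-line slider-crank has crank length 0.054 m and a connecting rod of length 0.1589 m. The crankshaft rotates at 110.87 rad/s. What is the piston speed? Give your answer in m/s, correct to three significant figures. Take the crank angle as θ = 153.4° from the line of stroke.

ω = 110.9 rad/s
For an in-line slider-crank, x = r cosθ + √(L² − r² sin²θ), so v = −rω sinθ·[1 + r cosθ/√(L² − r² sin²θ)].
With r = 0.054 m, L = 0.1589 m, θ = 153.4°: √(L² − r² sin²θ) = 0.15705 m.
v = −0.054·110.9·0.44776·[1 + 0.054·-0.89415/0.15705] = -1.8565 m/s.
|v| = 1.8565 m/s.

1.86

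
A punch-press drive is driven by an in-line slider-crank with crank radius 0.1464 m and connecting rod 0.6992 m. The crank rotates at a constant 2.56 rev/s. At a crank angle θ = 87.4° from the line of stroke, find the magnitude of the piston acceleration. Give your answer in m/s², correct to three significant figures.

ω = 2π·2.56 = 16.08 rad/s
x(θ) = r cosθ + √(L² − r² sin²θ); with ω constant, a = ω²·d²x/dθ².
d²x/dθ² = −r cosθ − r²(cos2θ)/√u − r⁴ sin²2θ/(4u^{3/2}),  u = L² − r² sin²θ = 0.467492 m².
Substituting r = 0.1464 m, L = 0.6992 m, θ = 87.4°: d²x/dθ² = +0.024574 m.
a = ω²·d²x/dθ² = (16.08)²·(+0.024574) = +6.3579 m/s²;  |a| = 6.3579 m/s².

6.36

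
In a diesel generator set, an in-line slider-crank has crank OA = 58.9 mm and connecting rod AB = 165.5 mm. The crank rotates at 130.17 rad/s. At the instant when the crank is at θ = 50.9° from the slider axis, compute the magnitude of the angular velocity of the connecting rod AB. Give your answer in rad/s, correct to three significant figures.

ω = 130.2 rad/s
The rod makes angle φ with the slider axis where L sinφ = r sinθ; differentiating, L cosφ·φ̇ = r ω cosθ.
L cosφ = √(L² − r² sin²θ) = 0.15906 m.
|ω_rod| = r ω |cosθ| / √(L² − r² sin²θ) = 0.0589·130.2·0.63068/0.15906 = 30.399 rad/s.

30.4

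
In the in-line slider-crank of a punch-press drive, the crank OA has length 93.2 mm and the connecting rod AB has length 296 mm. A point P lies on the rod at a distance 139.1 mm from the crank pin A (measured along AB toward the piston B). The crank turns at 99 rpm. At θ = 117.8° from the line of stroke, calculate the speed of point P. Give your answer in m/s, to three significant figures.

ω = 10.37 rad/s.  Crank-pin speed |V_A| = rω = 0.96623 m/s, perpendicular to OA.
Rod angle: sinφ = −(r/L) sinθ ⇒ φ = -16.172°; ω_rod = −rω cosθ/√(L²−r²sin²θ) = +1.5851 rad/s.
V_P = V_A + ω_rod × AP, with AP = 0.1391 m along the rod.
Components: V_Px = −rω sinθ − a·ω_rod·sinφ = -0.79329 m/s;  V_Py = rω cosθ + a·ω_rod·cosφ = -0.23887 m/s.
|V_P| = √(V_Px² + V_Py²) = 0.82848 m/s.

0.828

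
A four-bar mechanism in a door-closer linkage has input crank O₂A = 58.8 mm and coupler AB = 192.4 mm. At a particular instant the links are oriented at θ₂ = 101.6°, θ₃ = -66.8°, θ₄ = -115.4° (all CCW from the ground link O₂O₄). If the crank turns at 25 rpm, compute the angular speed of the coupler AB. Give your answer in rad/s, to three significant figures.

0.642

ω₂ = 2.618 rad/s (from 25 rpm).
Differentiating the loop-closure r₂e^{iθ₂}+r₃e^{iθ₃}=r₁+r₄e^{iθ₄} gives r₂ω₂e^{iθ₂}+r₃ω₃e^{iθ₃}=r₄ω₄e^{iθ₄}.
Eliminating the other unknown: ω₃ = r₂ω₂ sin(θ₄−θ₂) / [r₃ sin(θ₃−θ₄)].
Numerator sine = +0.60182; denominator sine = +0.75011.
Result = 0.0588·2.618·(+0.60182) / (0.1924·(+0.75011)) = +0.64192 rad/s; magnitude 0.64192 rad/s.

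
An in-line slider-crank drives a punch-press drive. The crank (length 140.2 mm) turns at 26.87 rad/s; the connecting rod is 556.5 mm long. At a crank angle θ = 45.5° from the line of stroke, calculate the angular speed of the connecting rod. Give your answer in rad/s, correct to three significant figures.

ω = 26.87 rad/s
The rod makes angle φ with the slider axis where L sinφ = r sinθ; differentiating, L cosφ·φ̇ = r ω cosθ.
L cosφ = √(L² − r² sin²θ) = 0.54744 m.
|ω_rod| = r ω |cosθ| / √(L² − r² sin²θ) = 0.1402·26.87·0.70091/0.54744 = 4.8232 rad/s.

4.82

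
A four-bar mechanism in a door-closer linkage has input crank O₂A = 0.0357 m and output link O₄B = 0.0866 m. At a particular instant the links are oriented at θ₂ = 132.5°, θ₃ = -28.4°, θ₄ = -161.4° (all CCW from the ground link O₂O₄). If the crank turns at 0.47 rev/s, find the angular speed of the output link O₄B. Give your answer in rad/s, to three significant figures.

0.545

ω₂ = 2.953 rad/s (from 0.47 rev/s).
Differentiating the loop-closure r₂e^{iθ₂}+r₃e^{iθ₃}=r₁+r₄e^{iθ₄} gives r₂ω₂e^{iθ₂}+r₃ω₃e^{iθ₃}=r₄ω₄e^{iθ₄}.
Eliminating the other unknown: ω₄ = r₂ω₂ sin(θ₂−θ₃) / [r₄ sin(θ₄−θ₃)].
Numerator sine = +0.32722; denominator sine = -0.73135.
Result = 0.0357·2.953·(+0.32722) / (0.0866·(-0.73135)) = -0.54468 rad/s; magnitude 0.54468 rad/s.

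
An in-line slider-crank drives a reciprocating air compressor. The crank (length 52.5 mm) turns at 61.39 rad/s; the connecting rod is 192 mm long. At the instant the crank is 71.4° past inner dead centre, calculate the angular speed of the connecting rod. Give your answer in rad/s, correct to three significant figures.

ω = 61.39 rad/s
The rod makes angle φ with the slider axis where L sinφ = r sinθ; differentiating, L cosφ·φ̇ = r ω cosθ.
L cosφ = √(L² − r² sin²θ) = 0.18544 m.
|ω_rod| = r ω |cosθ| / √(L² − r² sin²θ) = 0.0525·61.39·0.31896/0.18544 = 5.5435 rad/s.

5.54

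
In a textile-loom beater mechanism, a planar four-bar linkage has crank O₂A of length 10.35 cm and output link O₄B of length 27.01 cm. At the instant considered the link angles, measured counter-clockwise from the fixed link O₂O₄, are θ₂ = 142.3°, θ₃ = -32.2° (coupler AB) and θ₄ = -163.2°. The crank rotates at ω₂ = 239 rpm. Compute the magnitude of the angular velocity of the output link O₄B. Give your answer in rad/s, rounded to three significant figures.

ω₂ = 25.03 rad/s (from 239 rpm).
Differentiating the loop-closure r₂e^{iθ₂}+r₃e^{iθ₃}=r₁+r₄e^{iθ₄} gives r₂ω₂e^{iθ₂}+r₃ω₃e^{iθ₃}=r₄ω₄e^{iθ₄}.
Eliminating the other unknown: ω₄ = r₂ω₂ sin(θ₂−θ₃) / [r₄ sin(θ₄−θ₃)].
Numerator sine = +0.09585; denominator sine = -0.75471.
Result = 0.1035·25.03·(+0.09585) / (0.2701·(-0.75471)) = -1.218 rad/s; magnitude 1.218 rad/s.

1.22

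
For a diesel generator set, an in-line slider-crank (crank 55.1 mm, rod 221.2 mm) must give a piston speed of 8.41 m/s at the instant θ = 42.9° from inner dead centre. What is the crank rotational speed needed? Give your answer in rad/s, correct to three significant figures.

189

For an in-line slider-crank, |v_piston| = rω|sinθ|·[1 + r cosθ/√(L² − r² sin²θ)].
With r = 0.0551 m, L = 0.2212 m, θ = 42.9°: the bracketed kinematic factor |dx/dθ| = 0.044452 m.
ω = v/|dx/dθ| = 8.41/0.044452 = 189.19 rad/s.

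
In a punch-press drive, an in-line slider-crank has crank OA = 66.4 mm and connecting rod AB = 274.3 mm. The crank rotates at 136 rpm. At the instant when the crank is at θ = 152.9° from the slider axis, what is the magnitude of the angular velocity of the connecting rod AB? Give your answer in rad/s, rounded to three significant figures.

ω = 14.24 rad/s (converted from 136 rpm).
The rod makes angle φ with the slider axis where L sinφ = r sinθ; differentiating, L cosφ·φ̇ = r ω cosθ.
L cosφ = √(L² − r² sin²θ) = 0.27263 m.
|ω_rod| = r ω |cosθ| / √(L² − r² sin²θ) = 0.0664·14.24·0.89021/0.27263 = 3.0879 rad/s.

3.09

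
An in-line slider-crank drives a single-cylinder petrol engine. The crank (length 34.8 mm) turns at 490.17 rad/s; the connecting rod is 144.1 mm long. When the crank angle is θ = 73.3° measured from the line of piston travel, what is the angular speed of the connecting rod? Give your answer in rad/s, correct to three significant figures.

35.0

ω = 490.2 rad/s
The rod makes angle φ with the slider axis where L sinφ = r sinθ; differentiating, L cosφ·φ̇ = r ω cosθ.
L cosφ = √(L² − r² sin²θ) = 0.14019 m.
|ω_rod| = r ω |cosθ| / √(L² − r² sin²θ) = 0.0348·490.2·0.28736/0.14019 = 34.965 rad/s.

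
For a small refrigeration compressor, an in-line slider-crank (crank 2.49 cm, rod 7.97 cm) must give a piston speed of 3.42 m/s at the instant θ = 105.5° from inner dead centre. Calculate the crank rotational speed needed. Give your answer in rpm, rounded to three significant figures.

For an in-line slider-crank, |v_piston| = rω|sinθ|·[1 + r cosθ/√(L² − r² sin²θ)].
With r = 0.0249 m, L = 0.0797 m, θ = 105.5°: the bracketed kinematic factor |dx/dθ| = 0.021894 m.
ω = v/|dx/dθ| = 3.42/0.021894 = 156.21 rad/s.
N = 60ω/(2π) = 1491.7 rpm.

1490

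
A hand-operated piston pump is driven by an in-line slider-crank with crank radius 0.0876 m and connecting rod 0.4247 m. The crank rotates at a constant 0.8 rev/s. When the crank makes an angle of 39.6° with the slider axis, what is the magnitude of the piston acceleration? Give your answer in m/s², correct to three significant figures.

1.80

ω = 2π·0.8 = 5.027 rad/s
x(θ) = r cosθ + √(L² − r² sin²θ); with ω constant, a = ω²·d²x/dθ².
d²x/dθ² = −r cosθ − r²(cos2θ)/√u − r⁴ sin²2θ/(4u^{3/2}),  u = L² − r² sin²θ = 0.177252 m².
Substituting r = 0.0876 m, L = 0.4247 m, θ = 39.6°: d²x/dθ² = -0.071103 m.
a = ω²·d²x/dθ² = (5.027)²·(-0.071103) = -1.7965 m/s²;  |a| = 1.7965 m/s².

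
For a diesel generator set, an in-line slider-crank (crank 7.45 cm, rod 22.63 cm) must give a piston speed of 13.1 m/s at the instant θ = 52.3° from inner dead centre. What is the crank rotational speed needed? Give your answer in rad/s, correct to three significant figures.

For an in-line slider-crank, |v_piston| = rω|sinθ|·[1 + r cosθ/√(L² − r² sin²θ)].
With r = 0.0745 m, L = 0.2263 m, θ = 52.3°: the bracketed kinematic factor |dx/dθ| = 0.071238 m.
ω = v/|dx/dθ| = 13.1/0.071238 = 183.89 rad/s.

184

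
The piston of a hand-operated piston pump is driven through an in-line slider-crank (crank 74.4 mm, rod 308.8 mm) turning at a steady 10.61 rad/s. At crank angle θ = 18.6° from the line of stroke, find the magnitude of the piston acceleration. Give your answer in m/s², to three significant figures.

ω = 10.61 rad/s
x(θ) = r cosθ + √(L² − r² sin²θ); with ω constant, a = ω²·d²x/dθ².
d²x/dθ² = −r cosθ − r²(cos2θ)/√u − r⁴ sin²2θ/(4u^{3/2}),  u = L² − r² sin²θ = 0.0947943 m².
Substituting r = 0.0744 m, L = 0.3088 m, θ = 18.6°: d²x/dθ² = -0.08493 m.
a = ω²·d²x/dθ² = (10.61)²·(-0.08493) = -9.5608 m/s²;  |a| = 9.5608 m/s².

9.56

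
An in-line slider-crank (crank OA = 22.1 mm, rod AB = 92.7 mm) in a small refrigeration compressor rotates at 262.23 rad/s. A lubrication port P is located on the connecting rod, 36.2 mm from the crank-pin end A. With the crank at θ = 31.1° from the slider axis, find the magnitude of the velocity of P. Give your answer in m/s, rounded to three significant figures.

ω = 262.2 rad/s.  Crank-pin speed |V_A| = rω = 5.7953 m/s, perpendicular to OA.
Rod angle: sinφ = −(r/L) sinθ ⇒ φ = -7.074°; ω_rod = −rω cosθ/√(L²−r²sin²θ) = -53.941 rad/s.
V_P = V_A + ω_rod × AP, with AP = 0.0362 m along the rod.
Components: V_Px = −rω sinθ − a·ω_rod·sinφ = -3.2339 m/s;  V_Py = rω cosθ + a·ω_rod·cosφ = +3.0245 m/s.
|V_P| = √(V_Px² + V_Py²) = 4.4278 m/s.

4.43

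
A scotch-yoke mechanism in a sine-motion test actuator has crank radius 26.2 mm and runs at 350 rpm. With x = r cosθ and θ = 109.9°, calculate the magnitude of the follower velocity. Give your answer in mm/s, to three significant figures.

ω = 36.65 rad/s (from 350 rpm).
x = r cosθ ⇒ ẋ = −rω sinθ.
|v| = rω|sinθ| = 0.0262·36.65·|sin 109.9°| = 0.90294 m/s = 902.94 mm/s.

903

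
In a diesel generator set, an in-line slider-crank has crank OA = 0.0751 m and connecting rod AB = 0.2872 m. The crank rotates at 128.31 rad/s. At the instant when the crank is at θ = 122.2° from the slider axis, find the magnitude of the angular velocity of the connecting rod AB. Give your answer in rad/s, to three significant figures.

ω = 128.3 rad/s
The rod makes angle φ with the slider axis where L sinφ = r sinθ; differentiating, L cosφ·φ̇ = r ω cosθ.
L cosφ = √(L² − r² sin²θ) = 0.28008 m.
|ω_rod| = r ω |cosθ| / √(L² − r² sin²θ) = 0.0751·128.3·0.53288/0.28008 = 18.333 rad/s.

18.3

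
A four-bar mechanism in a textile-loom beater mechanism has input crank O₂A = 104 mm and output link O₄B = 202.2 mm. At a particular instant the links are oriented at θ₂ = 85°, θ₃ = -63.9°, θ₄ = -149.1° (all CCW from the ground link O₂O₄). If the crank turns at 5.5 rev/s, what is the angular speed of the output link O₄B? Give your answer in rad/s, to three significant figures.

9.21

ω₂ = 34.56 rad/s (from 5.5 rev/s).
Differentiating the loop-closure r₂e^{iθ₂}+r₃e^{iθ₃}=r₁+r₄e^{iθ₄} gives r₂ω₂e^{iθ₂}+r₃ω₃e^{iθ₃}=r₄ω₄e^{iθ₄}.
Eliminating the other unknown: ω₄ = r₂ω₂ sin(θ₂−θ₃) / [r₄ sin(θ₄−θ₃)].
Numerator sine = +0.51653; denominator sine = -0.99649.
Result = 0.104·34.56·(+0.51653) / (0.2022·(-0.99649)) = -9.2134 rad/s; magnitude 9.2134 rad/s.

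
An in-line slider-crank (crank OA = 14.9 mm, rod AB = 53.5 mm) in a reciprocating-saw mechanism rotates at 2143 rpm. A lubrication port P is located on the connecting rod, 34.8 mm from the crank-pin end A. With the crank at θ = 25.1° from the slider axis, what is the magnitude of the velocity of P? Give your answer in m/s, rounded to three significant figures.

1.96

ω = 224.4 rad/s.  Crank-pin speed |V_A| = rω = 3.3438 m/s, perpendicular to OA.
Rod angle: sinφ = −(r/L) sinθ ⇒ φ = -6.785°; ω_rod = −rω cosθ/√(L²−r²sin²θ) = -56.998 rad/s.
V_P = V_A + ω_rod × AP, with AP = 0.0348 m along the rod.
Components: V_Px = −rω sinθ − a·ω_rod·sinφ = -1.6528 m/s;  V_Py = rω cosθ + a·ω_rod·cosφ = +1.0584 m/s.
|V_P| = √(V_Px² + V_Py²) = 1.9626 m/s.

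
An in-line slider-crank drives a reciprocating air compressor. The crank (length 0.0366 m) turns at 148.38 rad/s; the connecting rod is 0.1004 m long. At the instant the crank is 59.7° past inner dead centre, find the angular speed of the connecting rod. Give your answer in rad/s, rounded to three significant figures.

28.8

ω = 148.4 rad/s
The rod makes angle φ with the slider axis where L sinφ = r sinθ; differentiating, L cosφ·φ̇ = r ω cosθ.
L cosφ = √(L² − r² sin²θ) = 0.095297 m.
|ω_rod| = r ω |cosθ| / √(L² − r² sin²θ) = 0.0366·148.4·0.50453/0.095297 = 28.752 rad/s.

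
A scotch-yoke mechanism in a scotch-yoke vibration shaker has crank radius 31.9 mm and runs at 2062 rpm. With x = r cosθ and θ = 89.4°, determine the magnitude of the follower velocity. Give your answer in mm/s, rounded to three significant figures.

ω = 215.9 rad/s (from 2062 rpm).
x = r cosθ ⇒ ẋ = −rω sinθ.
|v| = rω|sinθ| = 0.0319·215.9·|sin 89.4°| = 6.8879 m/s = 6887.9 mm/s.

6890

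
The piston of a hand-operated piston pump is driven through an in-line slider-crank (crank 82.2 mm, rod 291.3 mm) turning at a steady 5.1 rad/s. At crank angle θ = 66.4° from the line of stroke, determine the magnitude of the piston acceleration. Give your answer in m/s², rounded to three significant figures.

0.439

ω = 5.1 rad/s
x(θ) = r cosθ + √(L² − r² sin²θ); with ω constant, a = ω²·d²x/dθ².
d²x/dθ² = −r cosθ − r²(cos2θ)/√u − r⁴ sin²2θ/(4u^{3/2}),  u = L² − r² sin²θ = 0.0791818 m².
Substituting r = 0.0822 m, L = 0.2913 m, θ = 66.4°: d²x/dθ² = -0.01687 m.
a = ω²·d²x/dθ² = (5.1)²·(-0.01687) = -0.43878 m/s²;  |a| = 0.43878 m/s².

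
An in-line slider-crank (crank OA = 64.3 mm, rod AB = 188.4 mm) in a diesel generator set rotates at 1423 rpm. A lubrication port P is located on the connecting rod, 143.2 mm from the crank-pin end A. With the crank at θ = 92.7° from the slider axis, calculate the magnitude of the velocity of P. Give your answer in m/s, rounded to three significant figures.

ω = 149 rad/s.  Crank-pin speed |V_A| = rω = 9.5817 m/s, perpendicular to OA.
Rod angle: sinφ = −(r/L) sinθ ⇒ φ = -19.933°; ω_rod = −rω cosθ/√(L²−r²sin²θ) = +2.5484 rad/s.
V_P = V_A + ω_rod × AP, with AP = 0.1432 m along the rod.
Components: V_Px = −rω sinθ − a·ω_rod·sinφ = -9.4467 m/s;  V_Py = rω cosθ + a·ω_rod·cosφ = -0.10829 m/s.
|V_P| = √(V_Px² + V_Py²) = 9.4473 m/s.

9.45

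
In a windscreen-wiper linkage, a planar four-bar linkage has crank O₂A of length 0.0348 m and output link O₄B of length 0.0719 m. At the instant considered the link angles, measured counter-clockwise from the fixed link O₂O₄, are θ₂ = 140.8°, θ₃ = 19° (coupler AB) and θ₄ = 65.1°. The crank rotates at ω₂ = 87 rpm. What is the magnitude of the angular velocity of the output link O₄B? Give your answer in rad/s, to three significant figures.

ω₂ = 9.111 rad/s (from 87 rpm).
Differentiating the loop-closure r₂e^{iθ₂}+r₃e^{iθ₃}=r₁+r₄e^{iθ₄} gives r₂ω₂e^{iθ₂}+r₃ω₃e^{iθ₃}=r₄ω₄e^{iθ₄}.
Eliminating the other unknown: ω₄ = r₂ω₂ sin(θ₂−θ₃) / [r₄ sin(θ₄−θ₃)].
Numerator sine = +0.84989; denominator sine = +0.72055.
Result = 0.0348·9.111·(+0.84989) / (0.0719·(+0.72055)) = +5.2011 rad/s; magnitude 5.2011 rad/s.

5.20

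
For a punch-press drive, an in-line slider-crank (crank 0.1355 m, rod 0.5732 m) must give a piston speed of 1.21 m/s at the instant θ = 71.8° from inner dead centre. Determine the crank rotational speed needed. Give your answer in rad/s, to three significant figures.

8.74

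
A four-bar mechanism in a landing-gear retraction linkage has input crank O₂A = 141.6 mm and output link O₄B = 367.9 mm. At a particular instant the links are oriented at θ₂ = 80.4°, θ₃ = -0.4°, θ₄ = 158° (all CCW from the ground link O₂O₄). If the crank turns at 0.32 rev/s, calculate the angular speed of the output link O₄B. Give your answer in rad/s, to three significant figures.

2.08

ω₂ = 2.011 rad/s (from 0.32 rev/s).
Differentiating the loop-closure r₂e^{iθ₂}+r₃e^{iθ₃}=r₁+r₄e^{iθ₄} gives r₂ω₂e^{iθ₂}+r₃ω₃e^{iθ₃}=r₄ω₄e^{iθ₄}.
Eliminating the other unknown: ω₄ = r₂ω₂ sin(θ₂−θ₃) / [r₄ sin(θ₄−θ₃)].
Numerator sine = +0.98714; denominator sine = +0.36812.
Result = 0.1416·2.011·(+0.98714) / (0.3679·(+0.36812)) = +2.0751 rad/s; magnitude 2.0751 rad/s.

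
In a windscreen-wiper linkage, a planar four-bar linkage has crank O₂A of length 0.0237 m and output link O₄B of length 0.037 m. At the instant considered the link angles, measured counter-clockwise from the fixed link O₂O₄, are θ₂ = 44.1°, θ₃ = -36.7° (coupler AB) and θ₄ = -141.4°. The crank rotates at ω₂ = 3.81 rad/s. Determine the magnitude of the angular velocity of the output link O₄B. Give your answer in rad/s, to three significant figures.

ω₂ = 3.81 rad/s
Differentiating the loop-closure r₂e^{iθ₂}+r₃e^{iθ₃}=r₁+r₄e^{iθ₄} gives r₂ω₂e^{iθ₂}+r₃ω₃e^{iθ₃}=r₄ω₄e^{iθ₄}.
Eliminating the other unknown: ω₄ = r₂ω₂ sin(θ₂−θ₃) / [r₄ sin(θ₄−θ₃)].
Numerator sine = +0.98714; denominator sine = -0.96727.
Result = 0.0237·3.81·(+0.98714) / (0.037·(-0.96727)) = -2.4906 rad/s; magnitude 2.4906 rad/s.

2.49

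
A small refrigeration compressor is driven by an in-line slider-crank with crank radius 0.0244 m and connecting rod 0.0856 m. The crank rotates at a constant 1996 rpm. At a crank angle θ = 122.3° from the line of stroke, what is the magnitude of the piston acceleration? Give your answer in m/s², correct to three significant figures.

698

ω = 2π·1996/60 = 209 rad/s
x(θ) = r cosθ + √(L² − r² sin²θ); with ω constant, a = ω²·d²x/dθ².
d²x/dθ² = −r cosθ − r²(cos2θ)/√u − r⁴ sin²2θ/(4u^{3/2}),  u = L² − r² sin²θ = 0.00690199 m².
Substituting r = 0.0244 m, L = 0.0856 m, θ = 122.3°: d²x/dθ² = +0.015986 m.
a = ω²·d²x/dθ² = (209)²·(+0.015986) = +698.42 m/s²;  |a| = 698.42 m/s².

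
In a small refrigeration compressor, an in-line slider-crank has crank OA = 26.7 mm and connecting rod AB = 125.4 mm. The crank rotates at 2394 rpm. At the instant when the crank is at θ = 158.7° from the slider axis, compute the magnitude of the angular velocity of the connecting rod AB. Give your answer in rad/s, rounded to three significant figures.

ω = 250.7 rad/s (converted from 2394 rpm).
The rod makes angle φ with the slider axis where L sinφ = r sinθ; differentiating, L cosφ·φ̇ = r ω cosθ.
L cosφ = √(L² − r² sin²θ) = 0.12502 m.
|ω_rod| = r ω |cosθ| / √(L² − r² sin²θ) = 0.0267·250.7·0.93169/0.12502 = 49.882 rad/s.

49.9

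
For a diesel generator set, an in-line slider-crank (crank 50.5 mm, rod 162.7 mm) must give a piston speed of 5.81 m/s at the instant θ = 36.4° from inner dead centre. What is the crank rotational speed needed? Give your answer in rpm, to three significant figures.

For an in-line slider-crank, |v_piston| = rω|sinθ|·[1 + r cosθ/√(L² − r² sin²θ)].
With r = 0.0505 m, L = 0.1627 m, θ = 36.4°: the bracketed kinematic factor |dx/dθ| = 0.037585 m.
ω = v/|dx/dθ| = 5.81/0.037585 = 154.58 rad/s.
N = 60ω/(2π) = 1476.2 rpm.

1480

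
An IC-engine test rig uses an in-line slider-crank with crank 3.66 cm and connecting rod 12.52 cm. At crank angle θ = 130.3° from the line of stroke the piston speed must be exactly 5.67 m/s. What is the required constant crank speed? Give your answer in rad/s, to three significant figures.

For an in-line slider-crank, |v_piston| = rω|sinθ|·[1 + r cosθ/√(L² − r² sin²θ)].
With r = 0.0366 m, L = 0.1252 m, θ = 130.3°: the bracketed kinematic factor |dx/dθ| = 0.0225 m.
ω = v/|dx/dθ| = 5.67/0.0225 = 252.01 rad/s.

252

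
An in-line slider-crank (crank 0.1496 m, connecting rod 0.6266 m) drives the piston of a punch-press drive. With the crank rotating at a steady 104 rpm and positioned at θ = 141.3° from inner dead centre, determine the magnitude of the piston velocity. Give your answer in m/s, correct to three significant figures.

ω = 2π·104/60 = 10.89 rad/s
For an in-line slider-crank, x = r cosθ + √(L² − r² sin²θ), so v = −rω sinθ·[1 + r cosθ/√(L² − r² sin²θ)].
With r = 0.1496 m, L = 0.6266 m, θ = 141.3°: √(L² − r² sin²θ) = 0.61958 m.
v = −0.1496·10.89·0.62524·[1 + 0.1496·-0.78043/0.61958] = -0.82673 m/s.
|v| = 0.82673 m/s.

0.827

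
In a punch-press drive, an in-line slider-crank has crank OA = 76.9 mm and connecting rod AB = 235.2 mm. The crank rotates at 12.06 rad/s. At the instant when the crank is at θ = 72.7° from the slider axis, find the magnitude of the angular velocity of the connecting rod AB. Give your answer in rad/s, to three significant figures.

1.23

ω = 12.06 rad/s
The rod makes angle φ with the slider axis where L sinφ = r sinθ; differentiating, L cosφ·φ̇ = r ω cosθ.
L cosφ = √(L² − r² sin²θ) = 0.22345 m.
|ω_rod| = r ω |cosθ| / √(L² − r² sin²θ) = 0.0769·12.06·0.29737/0.22345 = 1.2343 rad/s.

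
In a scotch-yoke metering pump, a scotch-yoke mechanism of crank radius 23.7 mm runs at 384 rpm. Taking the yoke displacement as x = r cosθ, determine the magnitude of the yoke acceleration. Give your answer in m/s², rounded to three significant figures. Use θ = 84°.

4.01

ω = 40.21 rad/s (from 384 rpm).
x = r cosθ ⇒ ẍ = −rω² cosθ (ω constant).
|a| = rω²|cosθ| = 0.0237·(40.21)²·|cos 84°| = 4.0059 m/s².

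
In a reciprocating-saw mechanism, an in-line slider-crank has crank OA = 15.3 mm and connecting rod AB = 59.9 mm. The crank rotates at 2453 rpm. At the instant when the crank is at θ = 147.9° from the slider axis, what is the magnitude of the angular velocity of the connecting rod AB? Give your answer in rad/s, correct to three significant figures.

56.1

ω = 256.9 rad/s (converted from 2453 rpm).
The rod makes angle φ with the slider axis where L sinφ = r sinθ; differentiating, L cosφ·φ̇ = r ω cosθ.
L cosφ = √(L² − r² sin²θ) = 0.059346 m.
|ω_rod| = r ω |cosθ| / √(L² − r² sin²θ) = 0.0153·256.9·0.84712/0.059346 = 56.102 rad/s.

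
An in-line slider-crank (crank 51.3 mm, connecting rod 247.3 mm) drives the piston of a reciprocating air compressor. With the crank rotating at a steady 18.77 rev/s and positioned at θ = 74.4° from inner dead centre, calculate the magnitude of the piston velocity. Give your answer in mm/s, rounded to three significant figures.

6160

ω = 2π·18.8 = 117.9 rad/s
For an in-line slider-crank, x = r cosθ + √(L² − r² sin²θ), so v = −rω sinθ·[1 + r cosθ/√(L² − r² sin²θ)].
With r = 0.0513 m, L = 0.2473 m, θ = 74.4°: √(L² − r² sin²θ) = 0.24231 m.
v = −0.0513·117.9·0.96316·[1 + 0.0513·0.26892/0.24231] = -6.159 m/s.
|v| = 6.159 m/s = 6159 mm/s.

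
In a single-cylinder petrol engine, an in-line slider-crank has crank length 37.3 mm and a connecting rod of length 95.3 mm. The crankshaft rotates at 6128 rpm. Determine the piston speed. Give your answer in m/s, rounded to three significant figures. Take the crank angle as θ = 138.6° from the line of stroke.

ω = 2π·6128/60 = 641.7 rad/s
For an in-line slider-crank, x = r cosθ + √(L² − r² sin²θ), so v = −rω sinθ·[1 + r cosθ/√(L² − r² sin²θ)].
With r = 0.0373 m, L = 0.0953 m, θ = 138.6°: √(L² − r² sin²θ) = 0.092052 m.
v = −0.0373·641.7·0.66131·[1 + 0.0373·-0.75011/0.092052] = -11.018 m/s.
|v| = 11.018 m/s.

11.0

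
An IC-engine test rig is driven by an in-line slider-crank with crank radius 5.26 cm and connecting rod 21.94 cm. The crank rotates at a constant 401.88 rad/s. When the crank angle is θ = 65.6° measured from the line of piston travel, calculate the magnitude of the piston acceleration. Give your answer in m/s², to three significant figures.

ω = 401.9 rad/s
x(θ) = r cosθ + √(L² − r² sin²θ); with ω constant, a = ω²·d²x/dθ².
d²x/dθ² = −r cosθ − r²(cos2θ)/√u − r⁴ sin²2θ/(4u^{3/2}),  u = L² − r² sin²θ = 0.0458418 m².
Substituting r = 0.0526 m, L = 0.2194 m, θ = 65.6°: d²x/dθ² = -0.013328 m.
a = ω²·d²x/dθ² = (401.9)²·(-0.013328) = -2152.6 m/s²;  |a| = 2152.6 m/s².

2150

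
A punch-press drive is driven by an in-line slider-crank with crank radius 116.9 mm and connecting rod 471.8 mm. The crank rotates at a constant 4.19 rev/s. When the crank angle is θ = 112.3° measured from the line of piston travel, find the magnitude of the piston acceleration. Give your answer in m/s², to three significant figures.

45.3

ω = 2π·4.19 = 26.33 rad/s
x(θ) = r cosθ + √(L² − r² sin²θ); with ω constant, a = ω²·d²x/dθ².
d²x/dθ² = −r cosθ − r²(cos2θ)/√u − r⁴ sin²2θ/(4u^{3/2}),  u = L² − r² sin²θ = 0.210897 m².
Substituting r = 0.1169 m, L = 0.4718 m, θ = 112.3°: d²x/dθ² = +0.065309 m.
a = ω²·d²x/dθ² = (26.33)²·(+0.065309) = +45.265 m/s²;  |a| = 45.265 m/s².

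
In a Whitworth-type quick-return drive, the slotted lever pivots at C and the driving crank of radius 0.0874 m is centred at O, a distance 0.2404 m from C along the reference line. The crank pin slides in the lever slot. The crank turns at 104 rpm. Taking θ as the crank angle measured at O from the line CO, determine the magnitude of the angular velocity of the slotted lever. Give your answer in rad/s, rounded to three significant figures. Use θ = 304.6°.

2.39

ω = 10.89 rad/s (from 104 rpm).
Crank pin A relative to C: A = (d + r cosθ, r sinθ); lever angle φ = atan2(r sinθ, d + r cosθ).
Differentiating tanφ: φ̇ = rω(d cosθ + r)/(d² + r² + 2dr cosθ).
d² + r² + 2dr cosθ = |CA|² = 0.0892928 m²;  d cosθ + r = +0.22391 m.
|ω_lever| = |0.0874·10.89·+0.22391| / 0.0892928 = 2.3869 rad/s.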